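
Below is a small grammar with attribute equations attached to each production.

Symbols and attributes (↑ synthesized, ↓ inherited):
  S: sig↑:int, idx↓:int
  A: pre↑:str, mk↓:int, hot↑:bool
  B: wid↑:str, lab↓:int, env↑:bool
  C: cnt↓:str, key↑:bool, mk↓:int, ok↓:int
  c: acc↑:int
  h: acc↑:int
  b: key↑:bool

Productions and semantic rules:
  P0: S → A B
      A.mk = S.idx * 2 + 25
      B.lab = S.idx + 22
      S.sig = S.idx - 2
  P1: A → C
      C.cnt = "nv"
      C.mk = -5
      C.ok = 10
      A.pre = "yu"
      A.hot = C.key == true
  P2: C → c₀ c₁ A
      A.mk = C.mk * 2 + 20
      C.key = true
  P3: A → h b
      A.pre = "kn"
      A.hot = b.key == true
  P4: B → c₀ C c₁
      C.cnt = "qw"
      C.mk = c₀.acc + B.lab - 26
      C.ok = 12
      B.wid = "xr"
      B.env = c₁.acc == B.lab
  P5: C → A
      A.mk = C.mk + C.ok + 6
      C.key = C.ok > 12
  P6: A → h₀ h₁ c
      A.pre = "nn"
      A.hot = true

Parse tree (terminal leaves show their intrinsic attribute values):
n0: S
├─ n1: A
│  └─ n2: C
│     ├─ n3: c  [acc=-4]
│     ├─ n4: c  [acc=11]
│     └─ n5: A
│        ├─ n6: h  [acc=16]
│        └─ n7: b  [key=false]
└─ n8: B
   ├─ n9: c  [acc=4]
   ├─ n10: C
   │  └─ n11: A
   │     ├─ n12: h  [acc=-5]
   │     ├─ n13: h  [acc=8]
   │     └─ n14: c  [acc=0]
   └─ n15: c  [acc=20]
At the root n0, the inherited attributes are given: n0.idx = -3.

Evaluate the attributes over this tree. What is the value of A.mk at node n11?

1. n0.idx = -3  [given at root]
2. n1.mk = 19  [S.idx * 2 + 25]
3. n2.cnt = "nv"  ["nv"]
4. n2.mk = -5  [-5]
5. n2.ok = 10  [10]
6. n3.acc = -4  [terminal]
7. n4.acc = 11  [terminal]
8. n5.mk = 10  [C.mk * 2 + 20]
9. n6.acc = 16  [terminal]
10. n7.key = false  [terminal]
11. n5.pre = "kn"  ["kn"]
12. n5.hot = false  [b.key == true]
13. n2.key = true  [true]
14. n1.pre = "yu"  ["yu"]
15. n1.hot = true  [C.key == true]
16. n8.lab = 19  [S.idx + 22]
17. n9.acc = 4  [terminal]
18. n10.cnt = "qw"  ["qw"]
19. n10.mk = -3  [c₀.acc + B.lab - 26]
20. n10.ok = 12  [12]
21. n11.mk = 15  [C.mk + C.ok + 6]
22. n12.acc = -5  [terminal]
23. n13.acc = 8  [terminal]
24. n14.acc = 0  [terminal]
25. n11.pre = "nn"  ["nn"]
26. n11.hot = true  [true]
27. n10.key = false  [C.ok > 12]
28. n15.acc = 20  [terminal]
29. n8.wid = "xr"  ["xr"]
30. n8.env = false  [c₁.acc == B.lab]
31. n0.sig = -5  [S.idx - 2]

15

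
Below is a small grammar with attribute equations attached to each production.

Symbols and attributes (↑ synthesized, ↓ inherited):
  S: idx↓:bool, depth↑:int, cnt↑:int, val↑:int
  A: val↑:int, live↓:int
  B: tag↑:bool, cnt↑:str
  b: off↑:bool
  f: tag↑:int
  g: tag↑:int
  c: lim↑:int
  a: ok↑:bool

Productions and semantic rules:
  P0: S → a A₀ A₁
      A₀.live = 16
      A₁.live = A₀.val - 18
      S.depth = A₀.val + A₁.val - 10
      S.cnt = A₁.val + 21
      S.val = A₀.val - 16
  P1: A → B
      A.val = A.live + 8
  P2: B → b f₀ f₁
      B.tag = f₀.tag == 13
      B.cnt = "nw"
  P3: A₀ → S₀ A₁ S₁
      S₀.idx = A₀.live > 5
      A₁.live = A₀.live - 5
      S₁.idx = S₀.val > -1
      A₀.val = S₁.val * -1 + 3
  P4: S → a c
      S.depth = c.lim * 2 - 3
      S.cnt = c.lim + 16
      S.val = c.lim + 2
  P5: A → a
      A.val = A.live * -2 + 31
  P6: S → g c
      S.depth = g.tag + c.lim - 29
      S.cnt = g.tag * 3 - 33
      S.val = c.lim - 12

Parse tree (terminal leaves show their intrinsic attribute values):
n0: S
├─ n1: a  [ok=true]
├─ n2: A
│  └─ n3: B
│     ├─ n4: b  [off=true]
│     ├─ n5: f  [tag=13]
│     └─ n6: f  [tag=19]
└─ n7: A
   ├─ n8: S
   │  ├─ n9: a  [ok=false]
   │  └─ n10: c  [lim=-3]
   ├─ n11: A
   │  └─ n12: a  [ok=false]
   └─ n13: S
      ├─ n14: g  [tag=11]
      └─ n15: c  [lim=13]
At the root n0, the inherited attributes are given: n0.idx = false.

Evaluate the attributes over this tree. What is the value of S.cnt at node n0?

1. n0.idx = false  [given at root]
2. n1.ok = true  [terminal]
3. n2.live = 16  [16]
4. n4.off = true  [terminal]
5. n5.tag = 13  [terminal]
6. n6.tag = 19  [terminal]
7. n3.tag = true  [f₀.tag == 13]
8. n3.cnt = "nw"  ["nw"]
9. n2.val = 24  [A.live + 8]
10. n7.live = 6  [A₀.val - 18]
11. n8.idx = true  [A₀.live > 5]
12. n9.ok = false  [terminal]
13. n10.lim = -3  [terminal]
14. n8.depth = -9  [c.lim * 2 - 3]
15. n8.cnt = 13  [c.lim + 16]
16. n8.val = -1  [c.lim + 2]
17. n11.live = 1  [A₀.live - 5]
18. n12.ok = false  [terminal]
19. n11.val = 29  [A.live * -2 + 31]
20. n13.idx = false  [S₀.val > -1]
21. n14.tag = 11  [terminal]
22. n15.lim = 13  [terminal]
23. n13.depth = -5  [g.tag + c.lim - 29]
24. n13.cnt = 0  [g.tag * 3 - 33]
25. n13.val = 1  [c.lim - 12]
26. n7.val = 2  [S₁.val * -1 + 3]
27. n0.depth = 16  [A₀.val + A₁.val - 10]
28. n0.cnt = 23  [A₁.val + 21]
29. n0.val = 8  [A₀.val - 16]

23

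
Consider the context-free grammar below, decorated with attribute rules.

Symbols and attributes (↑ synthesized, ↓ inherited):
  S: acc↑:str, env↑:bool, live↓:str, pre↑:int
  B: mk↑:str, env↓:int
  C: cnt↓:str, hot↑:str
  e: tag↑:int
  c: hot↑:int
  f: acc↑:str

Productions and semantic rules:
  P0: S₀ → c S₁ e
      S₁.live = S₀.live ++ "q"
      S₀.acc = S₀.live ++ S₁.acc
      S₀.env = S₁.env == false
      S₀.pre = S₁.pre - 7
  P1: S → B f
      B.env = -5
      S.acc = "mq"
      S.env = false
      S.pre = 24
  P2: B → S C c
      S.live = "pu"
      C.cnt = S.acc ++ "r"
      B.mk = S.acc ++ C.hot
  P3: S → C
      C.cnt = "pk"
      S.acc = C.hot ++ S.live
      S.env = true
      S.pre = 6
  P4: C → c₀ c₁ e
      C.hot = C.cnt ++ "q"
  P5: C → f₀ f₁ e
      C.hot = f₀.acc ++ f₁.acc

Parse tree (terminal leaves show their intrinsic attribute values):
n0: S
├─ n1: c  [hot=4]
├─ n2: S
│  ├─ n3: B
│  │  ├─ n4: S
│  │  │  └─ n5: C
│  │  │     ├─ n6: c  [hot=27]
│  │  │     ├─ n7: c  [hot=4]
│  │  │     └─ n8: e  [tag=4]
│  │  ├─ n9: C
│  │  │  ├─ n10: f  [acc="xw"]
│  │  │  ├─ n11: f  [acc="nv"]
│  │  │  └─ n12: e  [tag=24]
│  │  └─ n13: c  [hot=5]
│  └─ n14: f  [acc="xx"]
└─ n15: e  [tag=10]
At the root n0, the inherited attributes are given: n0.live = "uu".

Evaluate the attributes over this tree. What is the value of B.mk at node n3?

1. n0.live = "uu"  [given at root]
2. n1.hot = 4  [terminal]
3. n2.live = "uuq"  [S₀.live ++ "q"]
4. n3.env = -5  [-5]
5. n4.live = "pu"  ["pu"]
6. n5.cnt = "pk"  ["pk"]
7. n6.hot = 27  [terminal]
8. n7.hot = 4  [terminal]
9. n8.tag = 4  [terminal]
10. n5.hot = "pkq"  [C.cnt ++ "q"]
11. n4.acc = "pkqpu"  [C.hot ++ S.live]
12. n4.env = true  [true]
13. n4.pre = 6  [6]
14. n9.cnt = "pkqpur"  [S.acc ++ "r"]
15. n10.acc = "xw"  [terminal]
16. n11.acc = "nv"  [terminal]
17. n12.tag = 24  [terminal]
18. n9.hot = "xwnv"  [f₀.acc ++ f₁.acc]
19. n13.hot = 5  [terminal]
20. n3.mk = "pkqpuxwnv"  [S.acc ++ C.hot]
21. n14.acc = "xx"  [terminal]
22. n2.acc = "mq"  ["mq"]
23. n2.env = false  [false]
24. n2.pre = 24  [24]
25. n15.tag = 10  [terminal]
26. n0.acc = "uumq"  [S₀.live ++ S₁.acc]
27. n0.env = true  [S₁.env == false]
28. n0.pre = 17  [S₁.pre - 7]

"pkqpuxwnv"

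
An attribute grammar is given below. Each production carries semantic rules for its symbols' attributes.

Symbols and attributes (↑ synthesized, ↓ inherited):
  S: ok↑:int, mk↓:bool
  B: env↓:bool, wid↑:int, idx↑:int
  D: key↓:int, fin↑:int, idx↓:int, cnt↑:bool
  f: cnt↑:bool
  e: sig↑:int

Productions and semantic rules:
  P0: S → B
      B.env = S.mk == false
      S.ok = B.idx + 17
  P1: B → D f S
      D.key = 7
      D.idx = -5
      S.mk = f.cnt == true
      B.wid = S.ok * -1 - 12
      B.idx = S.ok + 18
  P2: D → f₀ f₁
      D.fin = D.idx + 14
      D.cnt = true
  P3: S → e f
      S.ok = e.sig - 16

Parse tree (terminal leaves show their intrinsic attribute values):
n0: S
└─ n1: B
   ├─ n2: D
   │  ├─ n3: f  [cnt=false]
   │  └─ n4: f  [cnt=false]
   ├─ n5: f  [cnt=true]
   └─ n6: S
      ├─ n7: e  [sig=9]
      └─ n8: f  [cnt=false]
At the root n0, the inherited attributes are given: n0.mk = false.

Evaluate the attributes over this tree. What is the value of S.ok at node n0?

1. n0.mk = false  [given at root]
2. n1.env = true  [S.mk == false]
3. n2.key = 7  [7]
4. n2.idx = -5  [-5]
5. n3.cnt = false  [terminal]
6. n4.cnt = false  [terminal]
7. n2.fin = 9  [D.idx + 14]
8. n2.cnt = true  [true]
9. n5.cnt = true  [terminal]
10. n6.mk = true  [f.cnt == true]
11. n7.sig = 9  [terminal]
12. n8.cnt = false  [terminal]
13. n6.ok = -7  [e.sig - 16]
14. n1.wid = -5  [S.ok * -1 - 12]
15. n1.idx = 11  [S.ok + 18]
16. n0.ok = 28  [B.idx + 17]

28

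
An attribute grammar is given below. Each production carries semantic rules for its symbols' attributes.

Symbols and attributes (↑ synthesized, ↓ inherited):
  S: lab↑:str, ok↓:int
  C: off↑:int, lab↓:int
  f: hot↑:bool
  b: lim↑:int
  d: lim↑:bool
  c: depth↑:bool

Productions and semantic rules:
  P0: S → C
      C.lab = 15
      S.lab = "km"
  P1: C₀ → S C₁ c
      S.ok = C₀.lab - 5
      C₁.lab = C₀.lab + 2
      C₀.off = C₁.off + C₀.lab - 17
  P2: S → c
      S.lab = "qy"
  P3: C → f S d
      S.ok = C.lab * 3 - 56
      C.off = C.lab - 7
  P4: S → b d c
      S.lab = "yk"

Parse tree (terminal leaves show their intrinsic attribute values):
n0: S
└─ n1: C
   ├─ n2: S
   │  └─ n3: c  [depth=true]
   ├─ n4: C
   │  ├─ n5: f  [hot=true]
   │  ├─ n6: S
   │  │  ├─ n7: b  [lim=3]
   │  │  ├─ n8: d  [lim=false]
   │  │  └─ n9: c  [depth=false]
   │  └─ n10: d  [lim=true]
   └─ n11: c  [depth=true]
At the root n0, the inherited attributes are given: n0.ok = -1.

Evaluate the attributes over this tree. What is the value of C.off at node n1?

8

1. n0.ok = -1  [given at root]
2. n1.lab = 15  [15]
3. n2.ok = 10  [C₀.lab - 5]
4. n3.depth = true  [terminal]
5. n2.lab = "qy"  ["qy"]
6. n4.lab = 17  [C₀.lab + 2]
7. n5.hot = true  [terminal]
8. n6.ok = -5  [C.lab * 3 - 56]
9. n7.lim = 3  [terminal]
10. n8.lim = false  [terminal]
11. n9.depth = false  [terminal]
12. n6.lab = "yk"  ["yk"]
13. n10.lim = true  [terminal]
14. n4.off = 10  [C.lab - 7]
15. n11.depth = true  [terminal]
16. n1.off = 8  [C₁.off + C₀.lab - 17]
17. n0.lab = "km"  ["km"]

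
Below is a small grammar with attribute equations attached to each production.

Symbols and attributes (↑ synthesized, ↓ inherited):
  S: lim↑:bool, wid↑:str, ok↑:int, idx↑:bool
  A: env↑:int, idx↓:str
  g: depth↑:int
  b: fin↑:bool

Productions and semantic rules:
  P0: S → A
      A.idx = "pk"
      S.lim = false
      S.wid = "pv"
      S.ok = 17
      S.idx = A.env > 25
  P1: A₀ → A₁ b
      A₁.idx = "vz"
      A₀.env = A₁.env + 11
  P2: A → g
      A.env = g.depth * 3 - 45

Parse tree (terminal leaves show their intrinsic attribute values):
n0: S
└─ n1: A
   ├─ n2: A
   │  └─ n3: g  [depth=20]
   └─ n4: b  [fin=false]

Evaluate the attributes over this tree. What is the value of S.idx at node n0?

1. n1.idx = "pk"  ["pk"]
2. n2.idx = "vz"  ["vz"]
3. n3.depth = 20  [terminal]
4. n2.env = 15  [g.depth * 3 - 45]
5. n4.fin = false  [terminal]
6. n1.env = 26  [A₁.env + 11]
7. n0.lim = false  [false]
8. n0.wid = "pv"  ["pv"]
9. n0.ok = 17  [17]
10. n0.idx = true  [A.env > 25]

true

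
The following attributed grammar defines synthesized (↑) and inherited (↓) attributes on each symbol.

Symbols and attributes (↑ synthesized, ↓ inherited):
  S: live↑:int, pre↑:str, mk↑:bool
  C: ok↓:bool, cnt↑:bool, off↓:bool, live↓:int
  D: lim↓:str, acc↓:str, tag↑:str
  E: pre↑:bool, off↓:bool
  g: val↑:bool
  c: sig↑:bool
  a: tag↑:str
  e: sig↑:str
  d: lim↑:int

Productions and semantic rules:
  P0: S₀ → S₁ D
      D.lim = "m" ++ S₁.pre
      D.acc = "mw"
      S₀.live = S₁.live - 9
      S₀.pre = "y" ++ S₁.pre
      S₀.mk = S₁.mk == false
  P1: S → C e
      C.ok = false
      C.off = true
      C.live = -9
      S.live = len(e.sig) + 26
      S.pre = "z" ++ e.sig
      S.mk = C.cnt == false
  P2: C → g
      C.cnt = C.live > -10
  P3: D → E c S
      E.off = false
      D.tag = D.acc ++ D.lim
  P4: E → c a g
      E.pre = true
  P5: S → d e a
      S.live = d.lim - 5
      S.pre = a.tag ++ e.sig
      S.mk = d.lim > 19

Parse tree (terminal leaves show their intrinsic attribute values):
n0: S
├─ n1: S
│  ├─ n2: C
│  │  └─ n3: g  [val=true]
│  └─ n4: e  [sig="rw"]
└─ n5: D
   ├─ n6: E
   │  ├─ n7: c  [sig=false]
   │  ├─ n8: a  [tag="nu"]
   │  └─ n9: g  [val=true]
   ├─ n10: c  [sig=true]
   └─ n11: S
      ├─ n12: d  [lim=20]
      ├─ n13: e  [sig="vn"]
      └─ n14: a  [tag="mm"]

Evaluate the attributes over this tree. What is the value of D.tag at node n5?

"mwmzrw"

1. n2.ok = false  [false]
2. n2.off = true  [true]
3. n2.live = -9  [-9]
4. n3.val = true  [terminal]
5. n2.cnt = true  [C.live > -10]
6. n4.sig = "rw"  [terminal]
7. n1.live = 28  [len(e.sig) + 26]
8. n1.pre = "zrw"  ["z" ++ e.sig]
9. n1.mk = false  [C.cnt == false]
10. n5.lim = "mzrw"  ["m" ++ S₁.pre]
11. n5.acc = "mw"  ["mw"]
12. n6.off = false  [false]
13. n7.sig = false  [terminal]
14. n8.tag = "nu"  [terminal]
15. n9.val = true  [terminal]
16. n6.pre = true  [true]
17. n10.sig = true  [terminal]
18. n12.lim = 20  [terminal]
19. n13.sig = "vn"  [terminal]
20. n14.tag = "mm"  [terminal]
21. n11.live = 15  [d.lim - 5]
22. n11.pre = "mmvn"  [a.tag ++ e.sig]
23. n11.mk = true  [d.lim > 19]
24. n5.tag = "mwmzrw"  [D.acc ++ D.lim]
25. n0.live = 19  [S₁.live - 9]
26. n0.pre = "yzrw"  ["y" ++ S₁.pre]
27. n0.mk = true  [S₁.mk == false]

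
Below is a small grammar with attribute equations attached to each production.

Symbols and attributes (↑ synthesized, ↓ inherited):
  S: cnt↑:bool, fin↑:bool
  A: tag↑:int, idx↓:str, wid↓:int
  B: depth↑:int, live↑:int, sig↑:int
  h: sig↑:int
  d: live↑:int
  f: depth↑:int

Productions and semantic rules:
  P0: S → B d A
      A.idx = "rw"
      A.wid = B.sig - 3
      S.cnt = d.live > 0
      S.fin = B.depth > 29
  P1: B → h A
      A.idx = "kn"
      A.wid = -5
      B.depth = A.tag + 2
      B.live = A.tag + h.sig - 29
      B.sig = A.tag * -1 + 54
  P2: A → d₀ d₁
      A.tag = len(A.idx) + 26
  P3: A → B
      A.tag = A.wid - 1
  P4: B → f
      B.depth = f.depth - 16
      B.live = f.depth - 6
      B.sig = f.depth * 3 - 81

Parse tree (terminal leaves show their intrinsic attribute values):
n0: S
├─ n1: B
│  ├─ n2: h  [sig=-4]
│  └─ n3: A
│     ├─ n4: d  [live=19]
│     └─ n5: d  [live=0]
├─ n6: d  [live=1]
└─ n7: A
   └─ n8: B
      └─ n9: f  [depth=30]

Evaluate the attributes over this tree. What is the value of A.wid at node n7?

23

1. n2.sig = -4  [terminal]
2. n3.idx = "kn"  ["kn"]
3. n3.wid = -5  [-5]
4. n4.live = 19  [terminal]
5. n5.live = 0  [terminal]
6. n3.tag = 28  [len(A.idx) + 26]
7. n1.depth = 30  [A.tag + 2]
8. n1.live = -5  [A.tag + h.sig - 29]
9. n1.sig = 26  [A.tag * -1 + 54]
10. n6.live = 1  [terminal]
11. n7.idx = "rw"  ["rw"]
12. n7.wid = 23  [B.sig - 3]
13. n9.depth = 30  [terminal]
14. n8.depth = 14  [f.depth - 16]
15. n8.live = 24  [f.depth - 6]
16. n8.sig = 9  [f.depth * 3 - 81]
17. n7.tag = 22  [A.wid - 1]
18. n0.cnt = true  [d.live > 0]
19. n0.fin = true  [B.depth > 29]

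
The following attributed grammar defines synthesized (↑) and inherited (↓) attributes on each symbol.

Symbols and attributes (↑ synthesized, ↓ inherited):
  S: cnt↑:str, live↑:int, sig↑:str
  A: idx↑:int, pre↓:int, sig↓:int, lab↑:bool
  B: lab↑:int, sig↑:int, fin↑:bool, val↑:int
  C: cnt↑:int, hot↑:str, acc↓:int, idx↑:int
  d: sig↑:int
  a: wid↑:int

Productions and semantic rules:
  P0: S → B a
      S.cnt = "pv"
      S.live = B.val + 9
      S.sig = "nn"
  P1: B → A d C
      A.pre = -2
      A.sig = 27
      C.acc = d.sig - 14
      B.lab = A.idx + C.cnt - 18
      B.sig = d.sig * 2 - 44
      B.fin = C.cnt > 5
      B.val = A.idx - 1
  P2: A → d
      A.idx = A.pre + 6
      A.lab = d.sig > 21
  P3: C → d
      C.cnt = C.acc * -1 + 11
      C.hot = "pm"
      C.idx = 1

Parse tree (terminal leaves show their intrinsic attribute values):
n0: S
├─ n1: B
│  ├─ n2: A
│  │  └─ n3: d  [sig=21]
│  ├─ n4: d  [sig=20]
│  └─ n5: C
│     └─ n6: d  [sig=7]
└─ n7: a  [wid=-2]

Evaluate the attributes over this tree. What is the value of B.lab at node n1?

-9

1. n2.pre = -2  [-2]
2. n2.sig = 27  [27]
3. n3.sig = 21  [terminal]
4. n2.idx = 4  [A.pre + 6]
5. n2.lab = false  [d.sig > 21]
6. n4.sig = 20  [terminal]
7. n5.acc = 6  [d.sig - 14]
8. n6.sig = 7  [terminal]
9. n5.cnt = 5  [C.acc * -1 + 11]
10. n5.hot = "pm"  ["pm"]
11. n5.idx = 1  [1]
12. n1.lab = -9  [A.idx + C.cnt - 18]
13. n1.sig = -4  [d.sig * 2 - 44]
14. n1.fin = false  [C.cnt > 5]
15. n1.val = 3  [A.idx - 1]
16. n7.wid = -2  [terminal]
17. n0.cnt = "pv"  ["pv"]
18. n0.live = 12  [B.val + 9]
19. n0.sig = "nn"  ["nn"]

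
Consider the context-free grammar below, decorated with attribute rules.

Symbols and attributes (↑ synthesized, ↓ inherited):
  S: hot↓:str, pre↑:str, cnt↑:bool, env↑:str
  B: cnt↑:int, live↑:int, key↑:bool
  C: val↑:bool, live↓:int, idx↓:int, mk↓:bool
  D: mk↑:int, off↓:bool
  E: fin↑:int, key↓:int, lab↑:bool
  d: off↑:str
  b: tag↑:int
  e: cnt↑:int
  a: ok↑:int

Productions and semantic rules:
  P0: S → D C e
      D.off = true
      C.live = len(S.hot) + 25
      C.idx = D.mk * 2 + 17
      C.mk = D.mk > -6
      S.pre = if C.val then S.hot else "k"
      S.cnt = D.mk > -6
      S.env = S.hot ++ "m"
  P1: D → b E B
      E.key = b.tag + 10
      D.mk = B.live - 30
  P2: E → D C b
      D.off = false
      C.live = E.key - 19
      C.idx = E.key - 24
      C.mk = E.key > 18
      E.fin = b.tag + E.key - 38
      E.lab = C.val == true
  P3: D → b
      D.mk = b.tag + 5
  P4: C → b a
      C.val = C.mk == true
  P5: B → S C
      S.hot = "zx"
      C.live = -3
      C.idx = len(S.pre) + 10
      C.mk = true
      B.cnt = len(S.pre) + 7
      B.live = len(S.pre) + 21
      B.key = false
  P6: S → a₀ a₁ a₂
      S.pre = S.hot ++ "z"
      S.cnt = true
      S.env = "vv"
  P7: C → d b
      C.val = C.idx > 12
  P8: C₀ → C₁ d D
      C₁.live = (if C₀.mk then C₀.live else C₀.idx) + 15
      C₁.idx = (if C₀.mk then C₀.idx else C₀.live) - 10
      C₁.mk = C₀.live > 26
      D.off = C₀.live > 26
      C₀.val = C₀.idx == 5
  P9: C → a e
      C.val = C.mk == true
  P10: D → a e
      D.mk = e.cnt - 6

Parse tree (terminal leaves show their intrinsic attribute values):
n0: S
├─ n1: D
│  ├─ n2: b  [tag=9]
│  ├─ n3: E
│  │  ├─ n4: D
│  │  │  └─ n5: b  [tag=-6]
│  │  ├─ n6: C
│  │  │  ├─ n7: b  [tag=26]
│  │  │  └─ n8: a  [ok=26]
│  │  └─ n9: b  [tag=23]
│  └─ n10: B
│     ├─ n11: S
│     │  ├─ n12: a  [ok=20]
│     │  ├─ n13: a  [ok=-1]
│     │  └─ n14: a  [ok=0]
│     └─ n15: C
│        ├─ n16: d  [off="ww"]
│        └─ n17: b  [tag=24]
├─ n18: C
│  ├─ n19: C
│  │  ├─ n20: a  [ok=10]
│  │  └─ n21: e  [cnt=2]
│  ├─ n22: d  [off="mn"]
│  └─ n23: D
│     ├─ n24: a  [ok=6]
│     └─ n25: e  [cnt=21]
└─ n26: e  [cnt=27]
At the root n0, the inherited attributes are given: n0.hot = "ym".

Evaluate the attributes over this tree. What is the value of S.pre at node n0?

"ym"

1. n0.hot = "ym"  [given at root]
2. n1.off = true  [true]
3. n2.tag = 9  [terminal]
4. n3.key = 19  [b.tag + 10]
5. n4.off = false  [false]
6. n5.tag = -6  [terminal]
7. n4.mk = -1  [b.tag + 5]
8. n6.live = 0  [E.key - 19]
9. n6.idx = -5  [E.key - 24]
10. n6.mk = true  [E.key > 18]
11. n7.tag = 26  [terminal]
12. n8.ok = 26  [terminal]
13. n6.val = true  [C.mk == true]
14. n9.tag = 23  [terminal]
15. n3.fin = 4  [b.tag + E.key - 38]
16. n3.lab = true  [C.val == true]
17. n11.hot = "zx"  ["zx"]
18. n12.ok = 20  [terminal]
19. n13.ok = -1  [terminal]
20. n14.ok = 0  [terminal]
21. n11.pre = "zxz"  [S.hot ++ "z"]
22. n11.cnt = true  [true]
23. n11.env = "vv"  ["vv"]
24. n15.live = -3  [-3]
25. n15.idx = 13  [len(S.pre) + 10]
26. n15.mk = true  [true]
27. n16.off = "ww"  [terminal]
28. n17.tag = 24  [terminal]
29. n15.val = true  [C.idx > 12]
30. n10.cnt = 10  [len(S.pre) + 7]
31. n10.live = 24  [len(S.pre) + 21]
32. n10.key = false  [false]
33. n1.mk = -6  [B.live - 30]
34. n18.live = 27  [len(S.hot) + 25]
35. n18.idx = 5  [D.mk * 2 + 17]
36. n18.mk = false  [D.mk > -6]
37. n19.live = 20  [(if C₀.mk then C₀.live else C₀.idx) + 15]
38. n19.idx = 17  [(if C₀.mk then C₀.idx else C₀.live) - 10]
39. n19.mk = true  [C₀.live > 26]
40. n20.ok = 10  [terminal]
41. n21.cnt = 2  [terminal]
42. n19.val = true  [C.mk == true]
43. n22.off = "mn"  [terminal]
44. n23.off = true  [C₀.live > 26]
45. n24.ok = 6  [terminal]
46. n25.cnt = 21  [terminal]
47. n23.mk = 15  [e.cnt - 6]
48. n18.val = true  [C₀.idx == 5]
49. n26.cnt = 27  [terminal]
50. n0.pre = "ym"  [if C.val then S.hot else "k"]
51. n0.cnt = false  [D.mk > -6]
52. n0.env = "ymm"  [S.hot ++ "m"]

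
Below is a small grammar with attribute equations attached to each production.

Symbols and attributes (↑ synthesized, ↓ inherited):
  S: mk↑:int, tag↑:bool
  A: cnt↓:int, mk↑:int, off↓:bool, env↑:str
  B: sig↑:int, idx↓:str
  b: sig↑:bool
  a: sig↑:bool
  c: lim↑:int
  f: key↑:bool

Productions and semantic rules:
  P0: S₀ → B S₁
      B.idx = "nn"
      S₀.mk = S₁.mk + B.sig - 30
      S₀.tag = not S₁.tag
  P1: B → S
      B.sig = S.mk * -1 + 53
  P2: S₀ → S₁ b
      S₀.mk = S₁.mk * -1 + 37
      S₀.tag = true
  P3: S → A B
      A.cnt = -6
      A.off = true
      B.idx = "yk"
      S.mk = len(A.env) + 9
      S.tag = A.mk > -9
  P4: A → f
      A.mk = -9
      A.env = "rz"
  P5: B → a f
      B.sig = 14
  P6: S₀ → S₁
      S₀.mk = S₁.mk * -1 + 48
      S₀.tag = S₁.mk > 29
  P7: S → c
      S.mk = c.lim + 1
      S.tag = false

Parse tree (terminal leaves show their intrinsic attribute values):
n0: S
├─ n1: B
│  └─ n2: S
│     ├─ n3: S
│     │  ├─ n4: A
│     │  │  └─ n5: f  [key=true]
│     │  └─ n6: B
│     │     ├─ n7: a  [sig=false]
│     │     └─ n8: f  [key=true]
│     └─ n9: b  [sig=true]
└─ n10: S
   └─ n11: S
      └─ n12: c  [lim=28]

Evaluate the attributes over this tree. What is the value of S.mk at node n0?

16

1. n1.idx = "nn"  ["nn"]
2. n4.cnt = -6  [-6]
3. n4.off = true  [true]
4. n5.key = true  [terminal]
5. n4.mk = -9  [-9]
6. n4.env = "rz"  ["rz"]
7. n6.idx = "yk"  ["yk"]
8. n7.sig = false  [terminal]
9. n8.key = true  [terminal]
10. n6.sig = 14  [14]
11. n3.mk = 11  [len(A.env) + 9]
12. n3.tag = false  [A.mk > -9]
13. n9.sig = true  [terminal]
14. n2.mk = 26  [S₁.mk * -1 + 37]
15. n2.tag = true  [true]
16. n1.sig = 27  [S.mk * -1 + 53]
17. n12.lim = 28  [terminal]
18. n11.mk = 29  [c.lim + 1]
19. n11.tag = false  [false]
20. n10.mk = 19  [S₁.mk * -1 + 48]
21. n10.tag = false  [S₁.mk > 29]
22. n0.mk = 16  [S₁.mk + B.sig - 30]
23. n0.tag = true  [not S₁.tag]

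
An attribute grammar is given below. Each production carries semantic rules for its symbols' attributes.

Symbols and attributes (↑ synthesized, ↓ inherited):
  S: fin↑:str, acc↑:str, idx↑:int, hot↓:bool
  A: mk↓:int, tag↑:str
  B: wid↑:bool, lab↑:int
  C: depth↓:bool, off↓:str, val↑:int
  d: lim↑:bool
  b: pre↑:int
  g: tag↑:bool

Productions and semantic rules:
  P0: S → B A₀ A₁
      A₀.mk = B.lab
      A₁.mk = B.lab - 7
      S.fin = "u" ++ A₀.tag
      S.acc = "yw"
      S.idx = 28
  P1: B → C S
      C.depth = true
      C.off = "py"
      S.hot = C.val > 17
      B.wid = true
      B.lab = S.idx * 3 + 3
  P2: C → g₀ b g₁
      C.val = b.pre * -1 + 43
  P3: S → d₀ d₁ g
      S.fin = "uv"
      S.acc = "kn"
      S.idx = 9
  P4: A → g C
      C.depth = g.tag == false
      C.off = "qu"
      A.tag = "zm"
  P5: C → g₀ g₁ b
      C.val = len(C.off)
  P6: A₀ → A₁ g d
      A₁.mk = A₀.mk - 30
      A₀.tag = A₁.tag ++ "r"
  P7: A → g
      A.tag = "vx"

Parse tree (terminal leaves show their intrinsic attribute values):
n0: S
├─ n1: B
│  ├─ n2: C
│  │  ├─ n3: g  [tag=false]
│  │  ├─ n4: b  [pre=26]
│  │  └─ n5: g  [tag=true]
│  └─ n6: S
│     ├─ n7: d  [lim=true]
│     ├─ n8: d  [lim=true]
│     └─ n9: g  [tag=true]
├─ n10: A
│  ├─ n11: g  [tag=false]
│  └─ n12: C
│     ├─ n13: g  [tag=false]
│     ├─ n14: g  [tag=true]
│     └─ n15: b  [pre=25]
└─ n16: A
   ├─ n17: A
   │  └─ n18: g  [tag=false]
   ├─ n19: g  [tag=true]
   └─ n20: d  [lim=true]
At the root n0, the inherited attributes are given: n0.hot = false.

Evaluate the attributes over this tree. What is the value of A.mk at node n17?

1. n0.hot = false  [given at root]
2. n2.depth = true  [true]
3. n2.off = "py"  ["py"]
4. n3.tag = false  [terminal]
5. n4.pre = 26  [terminal]
6. n5.tag = true  [terminal]
7. n2.val = 17  [b.pre * -1 + 43]
8. n6.hot = false  [C.val > 17]
9. n7.lim = true  [terminal]
10. n8.lim = true  [terminal]
11. n9.tag = true  [terminal]
12. n6.fin = "uv"  ["uv"]
13. n6.acc = "kn"  ["kn"]
14. n6.idx = 9  [9]
15. n1.wid = true  [true]
16. n1.lab = 30  [S.idx * 3 + 3]
17. n10.mk = 30  [B.lab]
18. n11.tag = false  [terminal]
19. n12.depth = true  [g.tag == false]
20. n12.off = "qu"  ["qu"]
21. n13.tag = false  [terminal]
22. n14.tag = true  [terminal]
23. n15.pre = 25  [terminal]
24. n12.val = 2  [len(C.off)]
25. n10.tag = "zm"  ["zm"]
26. n16.mk = 23  [B.lab - 7]
27. n17.mk = -7  [A₀.mk - 30]
28. n18.tag = false  [terminal]
29. n17.tag = "vx"  ["vx"]
30. n19.tag = true  [terminal]
31. n20.lim = true  [terminal]
32. n16.tag = "vxr"  [A₁.tag ++ "r"]
33. n0.fin = "uzm"  ["u" ++ A₀.tag]
34. n0.acc = "yw"  ["yw"]
35. n0.idx = 28  [28]

-7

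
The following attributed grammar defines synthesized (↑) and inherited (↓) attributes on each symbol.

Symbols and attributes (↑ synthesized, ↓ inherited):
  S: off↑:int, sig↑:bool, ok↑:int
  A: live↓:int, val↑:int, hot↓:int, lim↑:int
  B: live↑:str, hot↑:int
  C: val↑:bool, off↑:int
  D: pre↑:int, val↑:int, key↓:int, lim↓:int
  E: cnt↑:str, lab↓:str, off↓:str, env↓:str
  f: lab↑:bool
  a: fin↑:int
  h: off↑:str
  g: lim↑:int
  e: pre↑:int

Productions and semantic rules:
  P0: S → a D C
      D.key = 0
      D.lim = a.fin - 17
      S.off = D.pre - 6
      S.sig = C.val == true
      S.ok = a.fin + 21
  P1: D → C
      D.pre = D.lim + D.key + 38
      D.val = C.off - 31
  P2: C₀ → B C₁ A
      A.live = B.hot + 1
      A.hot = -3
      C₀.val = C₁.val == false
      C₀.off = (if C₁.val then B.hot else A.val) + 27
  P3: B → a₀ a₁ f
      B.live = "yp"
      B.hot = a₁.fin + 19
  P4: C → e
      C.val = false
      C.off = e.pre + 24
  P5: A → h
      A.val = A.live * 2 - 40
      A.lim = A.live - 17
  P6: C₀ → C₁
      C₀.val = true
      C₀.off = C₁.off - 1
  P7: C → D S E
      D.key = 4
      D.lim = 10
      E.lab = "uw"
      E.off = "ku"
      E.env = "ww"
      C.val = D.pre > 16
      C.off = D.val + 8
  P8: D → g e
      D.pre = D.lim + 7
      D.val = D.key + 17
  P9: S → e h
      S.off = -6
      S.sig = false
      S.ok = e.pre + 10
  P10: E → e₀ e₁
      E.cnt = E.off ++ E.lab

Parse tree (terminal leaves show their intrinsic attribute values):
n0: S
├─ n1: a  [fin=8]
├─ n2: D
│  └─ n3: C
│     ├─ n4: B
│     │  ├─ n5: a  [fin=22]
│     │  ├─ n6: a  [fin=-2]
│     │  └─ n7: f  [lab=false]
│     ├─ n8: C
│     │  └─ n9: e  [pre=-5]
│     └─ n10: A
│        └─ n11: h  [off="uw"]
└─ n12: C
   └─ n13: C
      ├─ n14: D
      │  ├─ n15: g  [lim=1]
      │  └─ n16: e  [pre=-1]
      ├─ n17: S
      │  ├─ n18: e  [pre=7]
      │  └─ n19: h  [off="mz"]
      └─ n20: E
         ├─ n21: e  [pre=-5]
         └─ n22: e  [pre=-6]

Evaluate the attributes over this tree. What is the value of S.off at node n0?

1. n1.fin = 8  [terminal]
2. n2.key = 0  [0]
3. n2.lim = -9  [a.fin - 17]
4. n5.fin = 22  [terminal]
5. n6.fin = -2  [terminal]
6. n7.lab = false  [terminal]
7. n4.live = "yp"  ["yp"]
8. n4.hot = 17  [a₁.fin + 19]
9. n9.pre = -5  [terminal]
10. n8.val = false  [false]
11. n8.off = 19  [e.pre + 24]
12. n10.live = 18  [B.hot + 1]
13. n10.hot = -3  [-3]
14. n11.off = "uw"  [terminal]
15. n10.val = -4  [A.live * 2 - 40]
16. n10.lim = 1  [A.live - 17]
17. n3.val = true  [C₁.val == false]
18. n3.off = 23  [(if C₁.val then B.hot else A.val) + 27]
19. n2.pre = 29  [D.lim + D.key + 38]
20. n2.val = -8  [C.off - 31]
21. n14.key = 4  [4]
22. n14.lim = 10  [10]
23. n15.lim = 1  [terminal]
24. n16.pre = -1  [terminal]
25. n14.pre = 17  [D.lim + 7]
26. n14.val = 21  [D.key + 17]
27. n18.pre = 7  [terminal]
28. n19.off = "mz"  [terminal]
29. n17.off = -6  [-6]
30. n17.sig = false  [false]
31. n17.ok = 17  [e.pre + 10]
32. n20.lab = "uw"  ["uw"]
33. n20.off = "ku"  ["ku"]
34. n20.env = "ww"  ["ww"]
35. n21.pre = -5  [terminal]
36. n22.pre = -6  [terminal]
37. n20.cnt = "kuuw"  [E.off ++ E.lab]
38. n13.val = true  [D.pre > 16]
39. n13.off = 29  [D.val + 8]
40. n12.val = true  [true]
41. n12.off = 28  [C₁.off - 1]
42. n0.off = 23  [D.pre - 6]
43. n0.sig = true  [C.val == true]
44. n0.ok = 29  [a.fin + 21]

23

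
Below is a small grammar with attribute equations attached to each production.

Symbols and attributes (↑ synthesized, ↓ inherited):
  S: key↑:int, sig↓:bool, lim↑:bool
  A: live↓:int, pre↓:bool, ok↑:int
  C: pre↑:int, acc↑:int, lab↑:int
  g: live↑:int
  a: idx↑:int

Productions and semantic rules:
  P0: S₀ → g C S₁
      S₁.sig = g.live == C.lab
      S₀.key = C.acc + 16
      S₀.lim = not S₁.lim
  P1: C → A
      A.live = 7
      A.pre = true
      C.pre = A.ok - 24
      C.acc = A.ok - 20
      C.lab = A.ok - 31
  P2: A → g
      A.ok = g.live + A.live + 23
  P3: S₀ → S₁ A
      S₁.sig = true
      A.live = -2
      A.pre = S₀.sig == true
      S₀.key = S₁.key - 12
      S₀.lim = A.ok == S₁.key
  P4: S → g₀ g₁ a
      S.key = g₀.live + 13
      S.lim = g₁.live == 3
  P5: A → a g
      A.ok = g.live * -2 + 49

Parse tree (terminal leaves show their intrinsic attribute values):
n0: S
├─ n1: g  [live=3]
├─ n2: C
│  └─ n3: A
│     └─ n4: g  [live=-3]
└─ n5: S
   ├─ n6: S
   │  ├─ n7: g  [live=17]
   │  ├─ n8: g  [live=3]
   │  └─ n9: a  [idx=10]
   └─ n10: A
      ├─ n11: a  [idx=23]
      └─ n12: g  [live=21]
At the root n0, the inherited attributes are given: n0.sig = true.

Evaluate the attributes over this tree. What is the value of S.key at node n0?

1. n0.sig = true  [given at root]
2. n1.live = 3  [terminal]
3. n3.live = 7  [7]
4. n3.pre = true  [true]
5. n4.live = -3  [terminal]
6. n3.ok = 27  [g.live + A.live + 23]
7. n2.pre = 3  [A.ok - 24]
8. n2.acc = 7  [A.ok - 20]
9. n2.lab = -4  [A.ok - 31]
10. n5.sig = false  [g.live == C.lab]
11. n6.sig = true  [true]
12. n7.live = 17  [terminal]
13. n8.live = 3  [terminal]
14. n9.idx = 10  [terminal]
15. n6.key = 30  [g₀.live + 13]
16. n6.lim = true  [g₁.live == 3]
17. n10.live = -2  [-2]
18. n10.pre = false  [S₀.sig == true]
19. n11.idx = 23  [terminal]
20. n12.live = 21  [terminal]
21. n10.ok = 7  [g.live * -2 + 49]
22. n5.key = 18  [S₁.key - 12]
23. n5.lim = false  [A.ok == S₁.key]
24. n0.key = 23  [C.acc + 16]
25. n0.lim = true  [not S₁.lim]

23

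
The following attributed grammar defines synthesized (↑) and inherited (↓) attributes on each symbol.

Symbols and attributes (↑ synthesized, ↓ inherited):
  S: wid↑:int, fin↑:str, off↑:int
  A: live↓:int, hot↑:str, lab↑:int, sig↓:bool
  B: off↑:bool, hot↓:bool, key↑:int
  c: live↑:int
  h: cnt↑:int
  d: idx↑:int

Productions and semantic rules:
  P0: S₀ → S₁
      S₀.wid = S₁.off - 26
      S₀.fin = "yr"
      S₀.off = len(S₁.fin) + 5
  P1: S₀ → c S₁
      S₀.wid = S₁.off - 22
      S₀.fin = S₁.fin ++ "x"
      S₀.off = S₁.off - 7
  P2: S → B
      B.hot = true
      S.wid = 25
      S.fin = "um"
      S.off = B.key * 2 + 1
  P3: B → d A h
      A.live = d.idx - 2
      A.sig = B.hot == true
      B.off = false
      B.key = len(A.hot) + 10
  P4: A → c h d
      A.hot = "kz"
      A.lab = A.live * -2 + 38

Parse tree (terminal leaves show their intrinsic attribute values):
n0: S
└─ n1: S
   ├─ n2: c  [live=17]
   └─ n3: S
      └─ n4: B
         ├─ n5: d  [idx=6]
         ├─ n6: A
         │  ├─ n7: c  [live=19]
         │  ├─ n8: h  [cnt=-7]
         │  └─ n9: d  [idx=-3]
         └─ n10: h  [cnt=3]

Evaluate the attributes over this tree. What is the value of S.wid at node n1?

3

1. n2.live = 17  [terminal]
2. n4.hot = true  [true]
3. n5.idx = 6  [terminal]
4. n6.live = 4  [d.idx - 2]
5. n6.sig = true  [B.hot == true]
6. n7.live = 19  [terminal]
7. n8.cnt = -7  [terminal]
8. n9.idx = -3  [terminal]
9. n6.hot = "kz"  ["kz"]
10. n6.lab = 30  [A.live * -2 + 38]
11. n10.cnt = 3  [terminal]
12. n4.off = false  [false]
13. n4.key = 12  [len(A.hot) + 10]
14. n3.wid = 25  [25]
15. n3.fin = "um"  ["um"]
16. n3.off = 25  [B.key * 2 + 1]
17. n1.wid = 3  [S₁.off - 22]
18. n1.fin = "umx"  [S₁.fin ++ "x"]
19. n1.off = 18  [S₁.off - 7]
20. n0.wid = -8  [S₁.off - 26]
21. n0.fin = "yr"  ["yr"]
22. n0.off = 8  [len(S₁.fin) + 5]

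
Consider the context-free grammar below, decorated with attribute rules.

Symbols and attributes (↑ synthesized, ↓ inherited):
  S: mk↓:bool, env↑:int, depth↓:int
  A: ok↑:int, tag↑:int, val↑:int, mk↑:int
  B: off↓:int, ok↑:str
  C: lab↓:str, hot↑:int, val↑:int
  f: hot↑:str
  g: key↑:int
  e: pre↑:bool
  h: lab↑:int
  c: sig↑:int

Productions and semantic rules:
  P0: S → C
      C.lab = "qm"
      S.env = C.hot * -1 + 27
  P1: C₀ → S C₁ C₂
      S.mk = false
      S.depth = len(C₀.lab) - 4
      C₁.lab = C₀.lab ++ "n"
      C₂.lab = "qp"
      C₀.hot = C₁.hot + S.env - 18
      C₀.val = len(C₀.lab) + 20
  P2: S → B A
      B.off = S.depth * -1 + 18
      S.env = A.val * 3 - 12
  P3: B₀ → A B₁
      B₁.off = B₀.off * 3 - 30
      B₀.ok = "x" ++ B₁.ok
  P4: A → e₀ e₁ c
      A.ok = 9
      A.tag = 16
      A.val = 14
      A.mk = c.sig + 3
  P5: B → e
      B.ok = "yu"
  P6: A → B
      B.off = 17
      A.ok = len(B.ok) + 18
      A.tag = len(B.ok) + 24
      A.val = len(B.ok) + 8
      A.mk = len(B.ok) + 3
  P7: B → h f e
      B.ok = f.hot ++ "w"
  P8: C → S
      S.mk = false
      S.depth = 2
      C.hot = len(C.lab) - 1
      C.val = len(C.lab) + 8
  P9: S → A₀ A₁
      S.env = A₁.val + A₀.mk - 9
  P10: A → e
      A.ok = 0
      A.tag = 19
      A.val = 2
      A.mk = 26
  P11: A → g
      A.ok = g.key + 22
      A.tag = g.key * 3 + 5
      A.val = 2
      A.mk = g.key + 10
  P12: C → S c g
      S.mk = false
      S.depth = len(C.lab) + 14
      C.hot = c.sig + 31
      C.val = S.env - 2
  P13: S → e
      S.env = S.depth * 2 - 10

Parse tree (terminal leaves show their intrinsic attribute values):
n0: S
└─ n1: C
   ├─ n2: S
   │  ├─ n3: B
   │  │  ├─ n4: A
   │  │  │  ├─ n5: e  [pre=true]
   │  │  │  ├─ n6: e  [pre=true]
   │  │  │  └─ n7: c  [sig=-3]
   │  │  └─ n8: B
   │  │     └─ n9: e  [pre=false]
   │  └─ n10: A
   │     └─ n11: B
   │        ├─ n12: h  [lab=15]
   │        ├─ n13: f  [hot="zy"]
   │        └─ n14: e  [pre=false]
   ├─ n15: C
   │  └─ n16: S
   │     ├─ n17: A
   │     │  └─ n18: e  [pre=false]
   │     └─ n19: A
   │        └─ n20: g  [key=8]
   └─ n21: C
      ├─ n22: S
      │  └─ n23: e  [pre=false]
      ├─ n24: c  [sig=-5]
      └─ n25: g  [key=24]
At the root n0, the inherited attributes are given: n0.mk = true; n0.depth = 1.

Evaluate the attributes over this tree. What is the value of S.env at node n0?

1. n0.mk = true  [given at root]
2. n0.depth = 1  [given at root]
3. n1.lab = "qm"  ["qm"]
4. n2.mk = false  [false]
5. n2.depth = -2  [len(C₀.lab) - 4]
6. n3.off = 20  [S.depth * -1 + 18]
7. n5.pre = true  [terminal]
8. n6.pre = true  [terminal]
9. n7.sig = -3  [terminal]
10. n4.ok = 9  [9]
11. n4.tag = 16  [16]
12. n4.val = 14  [14]
13. n4.mk = 0  [c.sig + 3]
14. n8.off = 30  [B₀.off * 3 - 30]
15. n9.pre = false  [terminal]
16. n8.ok = "yu"  ["yu"]
17. n3.ok = "xyu"  ["x" ++ B₁.ok]
18. n11.off = 17  [17]
19. n12.lab = 15  [terminal]
20. n13.hot = "zy"  [terminal]
21. n14.pre = false  [terminal]
22. n11.ok = "zyw"  [f.hot ++ "w"]
23. n10.ok = 21  [len(B.ok) + 18]
24. n10.tag = 27  [len(B.ok) + 24]
25. n10.val = 11  [len(B.ok) + 8]
26. n10.mk = 6  [len(B.ok) + 3]
27. n2.env = 21  [A.val * 3 - 12]
28. n15.lab = "qmn"  [C₀.lab ++ "n"]
29. n16.mk = false  [false]
30. n16.depth = 2  [2]
31. n18.pre = false  [terminal]
32. n17.ok = 0  [0]
33. n17.tag = 19  [19]
34. n17.val = 2  [2]
35. n17.mk = 26  [26]
36. n20.key = 8  [terminal]
37. n19.ok = 30  [g.key + 22]
38. n19.tag = 29  [g.key * 3 + 5]
39. n19.val = 2  [2]
40. n19.mk = 18  [g.key + 10]
41. n16.env = 19  [A₁.val + A₀.mk - 9]
42. n15.hot = 2  [len(C.lab) - 1]
43. n15.val = 11  [len(C.lab) + 8]
44. n21.lab = "qp"  ["qp"]
45. n22.mk = false  [false]
46. n22.depth = 16  [len(C.lab) + 14]
47. n23.pre = false  [terminal]
48. n22.env = 22  [S.depth * 2 - 10]
49. n24.sig = -5  [terminal]
50. n25.key = 24  [terminal]
51. n21.hot = 26  [c.sig + 31]
52. n21.val = 20  [S.env - 2]
53. n1.hot = 5  [C₁.hot + S.env - 18]
54. n1.val = 22  [len(C₀.lab) + 20]
55. n0.env = 22  [C.hot * -1 + 27]

22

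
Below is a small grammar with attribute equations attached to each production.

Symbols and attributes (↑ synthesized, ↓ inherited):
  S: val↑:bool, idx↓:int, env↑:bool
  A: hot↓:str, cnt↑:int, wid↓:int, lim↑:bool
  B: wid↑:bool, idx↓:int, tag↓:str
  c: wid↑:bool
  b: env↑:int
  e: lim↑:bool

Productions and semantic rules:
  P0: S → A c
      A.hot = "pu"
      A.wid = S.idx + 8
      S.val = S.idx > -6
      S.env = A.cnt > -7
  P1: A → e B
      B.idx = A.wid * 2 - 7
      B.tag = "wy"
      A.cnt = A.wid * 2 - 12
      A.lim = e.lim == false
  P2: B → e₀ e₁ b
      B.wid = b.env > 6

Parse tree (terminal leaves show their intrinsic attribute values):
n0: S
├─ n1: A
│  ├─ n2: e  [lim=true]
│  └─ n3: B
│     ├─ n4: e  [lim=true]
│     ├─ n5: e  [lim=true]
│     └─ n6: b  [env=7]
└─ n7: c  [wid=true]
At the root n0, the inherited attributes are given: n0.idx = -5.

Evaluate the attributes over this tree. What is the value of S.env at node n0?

1. n0.idx = -5  [given at root]
2. n1.hot = "pu"  ["pu"]
3. n1.wid = 3  [S.idx + 8]
4. n2.lim = true  [terminal]
5. n3.idx = -1  [A.wid * 2 - 7]
6. n3.tag = "wy"  ["wy"]
7. n4.lim = true  [terminal]
8. n5.lim = true  [terminal]
9. n6.env = 7  [terminal]
10. n3.wid = true  [b.env > 6]
11. n1.cnt = -6  [A.wid * 2 - 12]
12. n1.lim = false  [e.lim == false]
13. n7.wid = true  [terminal]
14. n0.val = true  [S.idx > -6]
15. n0.env = true  [A.cnt > -7]

true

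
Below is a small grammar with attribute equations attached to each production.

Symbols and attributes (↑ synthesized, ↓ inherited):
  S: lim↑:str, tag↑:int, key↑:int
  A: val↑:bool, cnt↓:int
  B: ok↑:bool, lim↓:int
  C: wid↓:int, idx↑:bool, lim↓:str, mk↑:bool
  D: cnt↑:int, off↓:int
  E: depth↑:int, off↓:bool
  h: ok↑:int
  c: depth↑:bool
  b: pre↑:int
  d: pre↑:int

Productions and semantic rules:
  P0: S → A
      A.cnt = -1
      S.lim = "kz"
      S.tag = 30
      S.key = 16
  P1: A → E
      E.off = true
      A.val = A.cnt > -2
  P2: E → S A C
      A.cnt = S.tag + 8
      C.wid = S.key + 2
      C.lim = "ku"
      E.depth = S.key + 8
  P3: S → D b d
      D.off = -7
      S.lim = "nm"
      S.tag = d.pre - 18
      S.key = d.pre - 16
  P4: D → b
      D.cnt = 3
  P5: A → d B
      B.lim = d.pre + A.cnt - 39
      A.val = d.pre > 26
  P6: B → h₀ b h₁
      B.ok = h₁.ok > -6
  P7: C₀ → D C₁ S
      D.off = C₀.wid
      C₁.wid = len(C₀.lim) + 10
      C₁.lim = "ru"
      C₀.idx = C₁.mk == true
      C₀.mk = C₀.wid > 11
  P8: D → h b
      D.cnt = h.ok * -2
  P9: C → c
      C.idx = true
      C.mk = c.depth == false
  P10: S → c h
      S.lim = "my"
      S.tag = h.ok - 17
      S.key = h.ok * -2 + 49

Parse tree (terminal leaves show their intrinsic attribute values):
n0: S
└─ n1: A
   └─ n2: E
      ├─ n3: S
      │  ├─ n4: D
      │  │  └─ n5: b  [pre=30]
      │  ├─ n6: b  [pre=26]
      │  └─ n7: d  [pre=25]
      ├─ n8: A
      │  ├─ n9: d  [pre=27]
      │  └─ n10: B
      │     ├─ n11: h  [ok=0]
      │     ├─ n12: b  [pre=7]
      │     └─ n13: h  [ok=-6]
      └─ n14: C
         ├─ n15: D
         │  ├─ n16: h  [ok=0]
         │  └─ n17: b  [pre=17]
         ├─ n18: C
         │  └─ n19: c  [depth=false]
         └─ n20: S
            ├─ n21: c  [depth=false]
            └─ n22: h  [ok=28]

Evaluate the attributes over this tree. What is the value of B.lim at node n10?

1. n1.cnt = -1  [-1]
2. n2.off = true  [true]
3. n4.off = -7  [-7]
4. n5.pre = 30  [terminal]
5. n4.cnt = 3  [3]
6. n6.pre = 26  [terminal]
7. n7.pre = 25  [terminal]
8. n3.lim = "nm"  ["nm"]
9. n3.tag = 7  [d.pre - 18]
10. n3.key = 9  [d.pre - 16]
11. n8.cnt = 15  [S.tag + 8]
12. n9.pre = 27  [terminal]
13. n10.lim = 3  [d.pre + A.cnt - 39]
14. n11.ok = 0  [terminal]
15. n12.pre = 7  [terminal]
16. n13.ok = -6  [terminal]
17. n10.ok = false  [h₁.ok > -6]
18. n8.val = true  [d.pre > 26]
19. n14.wid = 11  [S.key + 2]
20. n14.lim = "ku"  ["ku"]
21. n15.off = 11  [C₀.wid]
22. n16.ok = 0  [terminal]
23. n17.pre = 17  [terminal]
24. n15.cnt = 0  [h.ok * -2]
25. n18.wid = 12  [len(C₀.lim) + 10]
26. n18.lim = "ru"  ["ru"]
27. n19.depth = false  [terminal]
28. n18.idx = true  [true]
29. n18.mk = true  [c.depth == false]
30. n21.depth = false  [terminal]
31. n22.ok = 28  [terminal]
32. n20.lim = "my"  ["my"]
33. n20.tag = 11  [h.ok - 17]
34. n20.key = -7  [h.ok * -2 + 49]
35. n14.idx = true  [C₁.mk == true]
36. n14.mk = false  [C₀.wid > 11]
37. n2.depth = 17  [S.key + 8]
38. n1.val = true  [A.cnt > -2]
39. n0.lim = "kz"  ["kz"]
40. n0.tag = 30  [30]
41. n0.key = 16  [16]

3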